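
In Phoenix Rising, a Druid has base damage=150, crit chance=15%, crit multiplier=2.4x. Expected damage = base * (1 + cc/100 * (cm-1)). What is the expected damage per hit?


E[dmg] = base * (1 + crit_chance * (crit_mult - 1))
cc as decimal = 15/100 = 0.15
cm - 1 = 2.4 - 1 = 1.4
Bonus factor = 0.15 * 1.4 = 0.21
Total multiplier = 1 + 0.21 = 1.21
Expected damage = 150 * 1.21 = 181.50

181.50 damage


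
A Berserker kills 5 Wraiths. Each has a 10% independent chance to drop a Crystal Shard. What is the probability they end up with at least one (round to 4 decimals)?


P(at least one) = 1 - P(none) = 1 - (1-p)^n
p = 10/100 = 0.1
1 - p = 0.9
(1 - p)^5 = 0.9^5 = 0.590490
P(at least one) = 1 - 0.590490 = 0.4095

0.4095


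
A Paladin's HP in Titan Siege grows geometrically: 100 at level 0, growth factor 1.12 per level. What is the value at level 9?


value = base * growth^level
= 100 * 1.12^9
= 100 * 2.773079
= 277.31

277.31 HP


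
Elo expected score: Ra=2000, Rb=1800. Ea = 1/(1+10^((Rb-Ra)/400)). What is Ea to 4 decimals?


Elo expected score: Ea = 1/(1 + 10^((Rb-Ra)/400))
Rb - Ra = 1800 - 2000 = -200
(Rb-Ra)/400 = -200/400 = -0.5
10^-0.5 = 0.316228
Ea = 1/(1 + 0.316228) = 1/1.316228 = 0.7597

0.7597


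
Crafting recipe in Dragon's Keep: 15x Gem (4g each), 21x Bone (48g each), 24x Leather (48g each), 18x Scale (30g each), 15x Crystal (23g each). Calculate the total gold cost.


Cost breakdown:
  Gem: 15 * 4 = 60
  Bone: 21 * 48 = 1008
  Leather: 24 * 48 = 1152
  Scale: 18 * 30 = 540
  Crystal: 15 * 23 = 345
Total = 60 + 1008 + 1152 + 540 + 345 = 3105

3105 gold


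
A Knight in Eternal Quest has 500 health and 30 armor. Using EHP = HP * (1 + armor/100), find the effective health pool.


EHP = 500 * (1 + 30/100)
= 500 * (1 + 0.3)
= 500 * 1.3
= 650.0

650.0 EHP


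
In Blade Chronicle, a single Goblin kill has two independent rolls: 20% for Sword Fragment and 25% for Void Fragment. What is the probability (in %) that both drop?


For independent events, P(both) = P(A) * P(B)
= 20% * 25%
= 500 / 100 %
= 5.0%

5.0%


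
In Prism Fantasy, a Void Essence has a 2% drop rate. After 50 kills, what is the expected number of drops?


Expected drops = kills * (drop_rate / 100)
= 50 * (2 / 100)
= 50 * 0.02
= 1.0

1.0 drops


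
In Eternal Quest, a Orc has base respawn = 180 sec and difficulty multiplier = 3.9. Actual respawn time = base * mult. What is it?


Respawn time = base * multiplier
= 180 * 3.9
= 702.0 seconds

702.0 seconds


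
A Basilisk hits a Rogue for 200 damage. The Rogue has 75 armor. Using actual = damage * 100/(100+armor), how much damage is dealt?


actual = 200 * 100 / (100 + 75)
= 200 * 100 / 175
= 20000 / 175
= 114.29

114.29 damage


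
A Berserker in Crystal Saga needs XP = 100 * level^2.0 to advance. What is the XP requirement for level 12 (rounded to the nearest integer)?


XP = 100 * level^2.0
Substitute level = 12:
XP = 100 * 12^2.0
= 100 * 144.0
= 14400

14400 XP


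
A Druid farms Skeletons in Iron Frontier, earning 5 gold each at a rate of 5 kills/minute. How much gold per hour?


Gold per minute = 5 * 5 = 25
Gold per hour = 25 * 60 = 1500

1500 gold/hour


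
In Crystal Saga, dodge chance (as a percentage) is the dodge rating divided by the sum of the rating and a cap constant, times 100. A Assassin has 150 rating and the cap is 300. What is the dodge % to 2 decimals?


dodge% = 150 / (150 + 300) * 100
= 150 / 450 * 100
= 0.333333 * 100
= 33.33%

33.33%


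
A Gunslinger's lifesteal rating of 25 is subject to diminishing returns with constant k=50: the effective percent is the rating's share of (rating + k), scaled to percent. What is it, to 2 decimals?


effective% = rating / (rating + k) * 100
= 25 / (25 + 50) * 100
= 25 / 75 * 100
= 0.333333 * 100
= 33.33%

33.33%


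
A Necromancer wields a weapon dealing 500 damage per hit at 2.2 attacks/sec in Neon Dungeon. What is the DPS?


DPS = damage * attack_speed
= 500 * 2.2
= 1100.0

1100.0 DPS


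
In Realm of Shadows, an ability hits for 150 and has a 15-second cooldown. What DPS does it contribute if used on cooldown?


DPS = damage / cooldown
= 150 / 15
= 10.00

10.00 DPS


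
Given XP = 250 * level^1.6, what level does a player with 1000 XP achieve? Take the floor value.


XP = 250 * level^1.6, so level = (XP / 250)^(1/1.6)
= (1000 / 250)^(1/1.6)
= 4.0^0.625
= 2.3784
Floor: level = 2

level 2


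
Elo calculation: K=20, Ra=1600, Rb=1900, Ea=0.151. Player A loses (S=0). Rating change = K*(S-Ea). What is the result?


Elo update: delta = K * (S - Ea), where S = 0 (loses)
S - Ea = 0 - 0.151 = -0.151
Rating change = 20 * -0.151
= -3.02

-3.02 rating points


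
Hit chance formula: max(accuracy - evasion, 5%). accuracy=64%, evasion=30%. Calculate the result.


accuracy - evasion = 64 - 30 = 34
Apply floor: max(34, 5) = 34
Hit chance = 34%

34%


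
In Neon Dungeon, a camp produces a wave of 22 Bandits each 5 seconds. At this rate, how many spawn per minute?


Spawns per minute = count * (60 / interval)
= 22 * (60 / 5)
= 22 * 12.0
= 264.0

264.0 per minute


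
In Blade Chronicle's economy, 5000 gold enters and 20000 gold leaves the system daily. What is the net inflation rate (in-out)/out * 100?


Net gold = 5000 - 20000 = -15000
Inflation rate = net / sunk * 100 = -15000 / 20000 * 100
= -0.75 * 100
= -75.00%

-75.00%


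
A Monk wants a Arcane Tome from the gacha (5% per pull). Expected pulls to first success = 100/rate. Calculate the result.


Expected pulls for a geometric distribution = 1/p = 100 / rate%
= 100 / 5
= 20.0

20.0 pulls


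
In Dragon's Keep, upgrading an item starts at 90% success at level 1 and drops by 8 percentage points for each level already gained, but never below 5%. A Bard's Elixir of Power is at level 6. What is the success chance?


raw_rate = 90 - 8 * (6 - 1)
= 90 - 8 * 5
= 90 - 40
= 50
Apply floor: max(50, 5) = 50%

50%


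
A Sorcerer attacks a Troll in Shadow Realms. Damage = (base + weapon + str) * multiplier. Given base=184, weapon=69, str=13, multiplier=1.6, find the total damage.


Sum base + weapon + str = 184 + 69 + 13 = 266
Multiply by 1.6:
266 * 1.6 = 425.6

425.6 damage


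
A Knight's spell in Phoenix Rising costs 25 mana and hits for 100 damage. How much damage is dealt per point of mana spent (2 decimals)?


Efficiency = damage / mana
= 100 / 25
= 4.00

4.00 dmg/mana


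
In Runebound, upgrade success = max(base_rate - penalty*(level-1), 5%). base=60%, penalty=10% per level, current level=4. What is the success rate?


raw_rate = 60 - 10 * (4 - 1)
= 60 - 10 * 3
= 60 - 30
= 30
Apply floor: max(30, 5) = 30%

30%


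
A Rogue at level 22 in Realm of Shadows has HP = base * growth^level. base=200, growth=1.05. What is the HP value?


value = base * growth^level
= 200 * 1.05^22
= 200 * 2.925261
= 585.05

585.05 HP


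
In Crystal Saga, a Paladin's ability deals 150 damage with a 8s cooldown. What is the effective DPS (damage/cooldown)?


DPS = damage / cooldown
= 150 / 8
= 18.75

18.75 DPS


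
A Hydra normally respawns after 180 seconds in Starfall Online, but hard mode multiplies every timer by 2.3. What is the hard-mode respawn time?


Respawn time = base * multiplier
= 180 * 2.3
= 414.0 seconds

414.0 seconds


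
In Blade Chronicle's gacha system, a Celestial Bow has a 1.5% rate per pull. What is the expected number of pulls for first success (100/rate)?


Expected pulls for a geometric distribution = 1/p = 100 / rate%
= 100 / 1.5
= 66.67

66.67 pulls


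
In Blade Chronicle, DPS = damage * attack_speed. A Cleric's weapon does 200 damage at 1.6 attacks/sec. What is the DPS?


DPS = damage * attack_speed
= 200 * 1.6
= 320.0

320.0 DPS


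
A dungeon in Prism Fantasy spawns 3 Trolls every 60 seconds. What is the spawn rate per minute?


Spawns per minute = count * (60 / interval)
= 3 * (60 / 60)
= 3 * 1.0
= 3.0

3.0 per minute


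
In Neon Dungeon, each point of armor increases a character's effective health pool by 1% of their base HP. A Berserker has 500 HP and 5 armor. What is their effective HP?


EHP = 500 * (1 + 5/100)
= 500 * (1 + 0.05)
= 500 * 1.05
= 525.0

525.0 EHP


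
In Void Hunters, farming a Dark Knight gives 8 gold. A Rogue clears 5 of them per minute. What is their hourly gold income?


Gold per minute = 8 * 5 = 40
Gold per hour = 40 * 60 = 2400

2400 gold/hour


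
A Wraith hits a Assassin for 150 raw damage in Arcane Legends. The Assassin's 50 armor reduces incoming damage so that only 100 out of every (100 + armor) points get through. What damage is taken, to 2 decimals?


actual = 150 * 100 / (100 + 50)
= 150 * 100 / 150
= 15000 / 150
= 100.00

100.00 damage


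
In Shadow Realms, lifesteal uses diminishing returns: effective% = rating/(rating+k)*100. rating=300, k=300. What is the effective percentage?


effective% = rating / (rating + k) * 100
= 300 / (300 + 300) * 100
= 300 / 600 * 100
= 0.5 * 100
= 50.00%

50.00%


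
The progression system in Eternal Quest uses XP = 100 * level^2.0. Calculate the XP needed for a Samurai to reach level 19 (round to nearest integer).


XP = 100 * level^2.0
Substitute level = 19:
XP = 100 * 19^2.0
= 100 * 361.0
= 36100

36100 XP


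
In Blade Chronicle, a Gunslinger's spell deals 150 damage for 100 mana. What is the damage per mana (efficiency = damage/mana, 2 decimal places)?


Efficiency = damage / mana
= 150 / 100
= 1.50

1.50 dmg/mana


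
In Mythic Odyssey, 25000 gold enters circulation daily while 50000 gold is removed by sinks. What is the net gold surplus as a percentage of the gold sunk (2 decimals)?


Net gold = 25000 - 50000 = -25000
Inflation rate = net / sunk * 100 = -25000 / 50000 * 100
= -0.5 * 100
= -50.00%

-50.00%


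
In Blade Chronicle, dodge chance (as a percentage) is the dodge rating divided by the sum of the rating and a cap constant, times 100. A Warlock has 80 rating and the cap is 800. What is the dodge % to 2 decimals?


dodge% = 80 / (80 + 800) * 100
= 80 / 880 * 100
= 0.090909 * 100
= 9.09%

9.09%


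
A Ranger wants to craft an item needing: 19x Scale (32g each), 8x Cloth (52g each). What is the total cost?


Cost breakdown:
  Scale: 19 * 32 = 608
  Cloth: 8 * 52 = 416
Total = 608 + 416 = 1024

1024 gold


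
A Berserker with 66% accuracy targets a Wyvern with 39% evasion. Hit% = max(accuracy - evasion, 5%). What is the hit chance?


accuracy - evasion = 66 - 39 = 27
Apply floor: max(27, 5) = 27
Hit chance = 27%

27%


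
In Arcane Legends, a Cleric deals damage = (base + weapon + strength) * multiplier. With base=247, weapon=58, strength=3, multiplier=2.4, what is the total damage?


Sum base + weapon + str = 247 + 58 + 3 = 308
Multiply by 2.4:
308 * 2.4 = 739.2

739.2 damage


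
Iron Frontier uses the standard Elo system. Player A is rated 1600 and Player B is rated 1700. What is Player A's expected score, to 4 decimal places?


Elo expected score: Ea = 1/(1 + 10^((Rb-Ra)/400))
Rb - Ra = 1700 - 1600 = 100
(Rb-Ra)/400 = 100/400 = 0.25
10^0.25 = 1.778279
Ea = 1/(1 + 1.778279) = 1/2.778279 = 0.3599

0.3599


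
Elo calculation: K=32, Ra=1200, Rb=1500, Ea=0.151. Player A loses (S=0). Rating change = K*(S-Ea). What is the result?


Elo update: delta = K * (S - Ea), where S = 0 (loses)
S - Ea = 0 - 0.151 = -0.151
Rating change = 32 * -0.151
= -4.83

-4.83 rating points


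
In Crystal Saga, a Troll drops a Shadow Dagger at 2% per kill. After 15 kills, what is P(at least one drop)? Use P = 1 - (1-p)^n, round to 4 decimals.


P(at least one) = 1 - P(none) = 1 - (1-p)^n
p = 2/100 = 0.02
1 - p = 0.98
(1 - p)^15 = 0.98^15 = 0.738569
P(at least one) = 1 - 0.738569 = 0.2614

0.2614


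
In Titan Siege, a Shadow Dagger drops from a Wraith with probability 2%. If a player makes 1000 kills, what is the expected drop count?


Expected drops = kills * (drop_rate / 100)
= 1000 * (2 / 100)
= 1000 * 0.02
= 20.0

20.0 drops


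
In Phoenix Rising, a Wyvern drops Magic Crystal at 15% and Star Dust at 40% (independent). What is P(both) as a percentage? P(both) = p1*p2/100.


For independent events, P(both) = P(A) * P(B)
= 15% * 40%
= 600 / 100 %
= 6.0%

6.0%


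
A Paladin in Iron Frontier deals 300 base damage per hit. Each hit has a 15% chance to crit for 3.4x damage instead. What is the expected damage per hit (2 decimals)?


E[dmg] = base * (1 + crit_chance * (crit_mult - 1))
cc as decimal = 15/100 = 0.15
cm - 1 = 3.4 - 1 = 2.4
Bonus factor = 0.15 * 2.4 = 0.36
Total multiplier = 1 + 0.36 = 1.36
Expected damage = 300 * 1.36 = 408.00

408.00 damage


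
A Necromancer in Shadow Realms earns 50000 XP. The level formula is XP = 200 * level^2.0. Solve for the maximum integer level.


XP = 200 * level^2.0, so level = (XP / 200)^(1/2.0)
= (50000 / 200)^(1/2.0)
= 250.0^0.5
= 15.8114
Floor: level = 15

level 15


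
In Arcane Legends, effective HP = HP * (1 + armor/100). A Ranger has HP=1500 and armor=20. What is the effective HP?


EHP = 1500 * (1 + 20/100)
= 1500 * (1 + 0.2)
= 1500 * 1.2
= 1800.0

1800.0 EHP


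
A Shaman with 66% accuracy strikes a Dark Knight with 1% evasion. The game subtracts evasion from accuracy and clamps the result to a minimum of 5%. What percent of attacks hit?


accuracy - evasion = 66 - 1 = 65
Apply floor: max(65, 5) = 65
Hit chance = 65%

65%


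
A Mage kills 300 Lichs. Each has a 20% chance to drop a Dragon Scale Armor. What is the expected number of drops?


Expected drops = kills * (drop_rate / 100)
= 300 * (20 / 100)
= 300 * 0.2
= 60.0

60.0 drops


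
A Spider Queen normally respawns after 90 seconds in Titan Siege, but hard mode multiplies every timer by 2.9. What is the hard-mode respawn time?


Respawn time = base * multiplier
= 90 * 2.9
= 261.0 seconds

261.0 seconds


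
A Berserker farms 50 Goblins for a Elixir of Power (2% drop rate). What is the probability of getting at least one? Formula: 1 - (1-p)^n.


P(at least one) = 1 - P(none) = 1 - (1-p)^n
p = 2/100 = 0.02
1 - p = 0.98
(1 - p)^50 = 0.98^50 = 0.364170
P(at least one) = 1 - 0.364170 = 0.6358

0.6358


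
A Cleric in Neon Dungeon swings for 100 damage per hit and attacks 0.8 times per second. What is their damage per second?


DPS = damage * attack_speed
= 100 * 0.8
= 80.0

80.0 DPS


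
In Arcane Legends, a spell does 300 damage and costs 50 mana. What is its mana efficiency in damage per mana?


Efficiency = damage / mana
= 300 / 50
= 6.00

6.00 dmg/mana


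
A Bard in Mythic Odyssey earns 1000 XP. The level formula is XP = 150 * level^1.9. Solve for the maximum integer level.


XP = 150 * level^1.9, so level = (XP / 150)^(1/1.9)
= (1000 / 150)^(1/1.9)
= 6.6667^0.5263
= 2.7142
Floor: level = 2

level 2


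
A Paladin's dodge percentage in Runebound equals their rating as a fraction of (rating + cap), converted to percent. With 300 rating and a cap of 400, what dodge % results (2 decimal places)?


dodge% = 300 / (300 + 400) * 100
= 300 / 700 * 100
= 0.428571 * 100
= 42.86%

42.86%


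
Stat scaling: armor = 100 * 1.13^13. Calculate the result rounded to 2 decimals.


value = base * growth^level
= 100 * 1.13^13
= 100 * 4.898011
= 489.80

489.80 armor


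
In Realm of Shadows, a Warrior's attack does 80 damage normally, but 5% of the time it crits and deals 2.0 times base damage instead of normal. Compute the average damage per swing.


E[dmg] = base * (1 + crit_chance * (crit_mult - 1))
cc as decimal = 5/100 = 0.05
cm - 1 = 2.0 - 1 = 1.0
Bonus factor = 0.05 * 1.0 = 0.05
Total multiplier = 1 + 0.05 = 1.05
Expected damage = 80 * 1.05 = 84.00

84.00 damage


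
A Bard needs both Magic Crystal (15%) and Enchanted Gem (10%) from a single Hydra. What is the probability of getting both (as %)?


For independent events, P(both) = P(A) * P(B)
= 15% * 10%
= 150 / 100 %
= 1.5%

1.5%


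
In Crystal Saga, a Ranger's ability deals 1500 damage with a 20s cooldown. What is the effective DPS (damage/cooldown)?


DPS = damage / cooldown
= 1500 / 20
= 75.00

75.00 DPS


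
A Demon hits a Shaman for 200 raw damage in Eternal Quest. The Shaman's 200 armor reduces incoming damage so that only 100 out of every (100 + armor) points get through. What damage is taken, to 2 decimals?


actual = 200 * 100 / (100 + 200)
= 200 * 100 / 300
= 20000 / 300
= 66.67

66.67 damage


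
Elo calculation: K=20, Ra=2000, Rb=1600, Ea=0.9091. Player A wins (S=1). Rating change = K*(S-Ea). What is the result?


Elo update: delta = K * (S - Ea), where S = 1 (wins)
S - Ea = 1 - 0.9091 = 0.0909
Rating change = 20 * 0.0909
= 1.82

1.82 rating points


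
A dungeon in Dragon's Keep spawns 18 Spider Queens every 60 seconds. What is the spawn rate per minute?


Spawns per minute = count * (60 / interval)
= 18 * (60 / 60)
= 18 * 1.0
= 18.0

18.0 per minute


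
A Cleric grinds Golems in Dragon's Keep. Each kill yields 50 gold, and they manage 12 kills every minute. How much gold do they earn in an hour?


Gold per minute = 50 * 12 = 600
Gold per hour = 600 * 60 = 36000

36000 gold/hour


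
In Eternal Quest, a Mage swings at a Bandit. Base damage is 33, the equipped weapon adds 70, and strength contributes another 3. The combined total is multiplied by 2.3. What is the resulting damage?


Sum base + weapon + str = 33 + 70 + 3 = 106
Multiply by 2.3:
106 * 2.3 = 243.8

243.8 damage


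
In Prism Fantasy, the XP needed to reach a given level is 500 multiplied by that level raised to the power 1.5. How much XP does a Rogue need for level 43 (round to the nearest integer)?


XP = 500 * level^1.5
Substitute level = 43:
XP = 500 * 43^1.5
= 500 * 281.9699
= 140985

140985 XP


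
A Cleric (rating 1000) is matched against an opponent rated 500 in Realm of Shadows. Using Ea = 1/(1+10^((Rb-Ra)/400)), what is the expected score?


Elo expected score: Ea = 1/(1 + 10^((Rb-Ra)/400))
Rb - Ra = 500 - 1000 = -500
(Rb-Ra)/400 = -500/400 = -1.25
10^-1.25 = 0.056234
Ea = 1/(1 + 0.056234) = 1/1.056234 = 0.9468

0.9468


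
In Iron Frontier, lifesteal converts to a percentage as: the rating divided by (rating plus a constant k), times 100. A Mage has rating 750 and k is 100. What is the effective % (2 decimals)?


effective% = rating / (rating + k) * 100
= 750 / (750 + 100) * 100
= 750 / 850 * 100
= 0.882353 * 100
= 88.24%

88.24%


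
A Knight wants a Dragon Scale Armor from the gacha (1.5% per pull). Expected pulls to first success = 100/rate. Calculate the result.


Expected pulls for a geometric distribution = 1/p = 100 / rate%
= 100 / 1.5
= 66.67

66.67 pulls


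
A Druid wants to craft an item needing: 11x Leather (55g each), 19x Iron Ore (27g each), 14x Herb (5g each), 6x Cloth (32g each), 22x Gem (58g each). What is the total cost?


Cost breakdown:
  Leather: 11 * 55 = 605
  Iron Ore: 19 * 27 = 513
  Herb: 14 * 5 = 70
  Cloth: 6 * 32 = 192
  Gem: 22 * 58 = 1276
Total = 605 + 513 + 70 + 192 + 1276 = 2656

2656 gold


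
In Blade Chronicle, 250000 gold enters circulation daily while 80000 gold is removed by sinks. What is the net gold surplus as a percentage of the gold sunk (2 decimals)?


Net gold = 250000 - 80000 = 170000
Inflation rate = net / sunk * 100 = 170000 / 80000 * 100
= 2.125 * 100
= 212.50%

212.50%


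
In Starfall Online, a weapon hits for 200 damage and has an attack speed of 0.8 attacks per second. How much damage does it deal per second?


DPS = damage * attack_speed
= 200 * 0.8
= 160.0

160.0 DPS


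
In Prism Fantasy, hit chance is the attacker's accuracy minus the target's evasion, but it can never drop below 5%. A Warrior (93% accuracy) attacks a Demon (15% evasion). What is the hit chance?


accuracy - evasion = 93 - 15 = 78
Apply floor: max(78, 5) = 78
Hit chance = 78%

78%


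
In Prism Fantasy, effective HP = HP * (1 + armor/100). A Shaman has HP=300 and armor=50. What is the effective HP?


EHP = 300 * (1 + 50/100)
= 300 * (1 + 0.5)
= 300 * 1.5
= 450.0

450.0 EHP


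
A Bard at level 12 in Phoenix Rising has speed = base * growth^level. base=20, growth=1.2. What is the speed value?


value = base * growth^level
= 20 * 1.2^12
= 20 * 8.9161
= 178.32

178.32 speed


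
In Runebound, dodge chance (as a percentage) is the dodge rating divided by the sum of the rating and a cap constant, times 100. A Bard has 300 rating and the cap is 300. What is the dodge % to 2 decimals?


dodge% = 300 / (300 + 300) * 100
= 300 / 600 * 100
= 0.5 * 100
= 50.00%

50.00%


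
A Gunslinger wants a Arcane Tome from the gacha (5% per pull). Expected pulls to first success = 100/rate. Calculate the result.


Expected pulls for a geometric distribution = 1/p = 100 / rate%
= 100 / 5
= 20.0

20.0 pulls


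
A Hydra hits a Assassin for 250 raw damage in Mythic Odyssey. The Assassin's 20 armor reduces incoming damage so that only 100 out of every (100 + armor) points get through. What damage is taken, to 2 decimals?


actual = 250 * 100 / (100 + 20)
= 250 * 100 / 120
= 25000 / 120
= 208.33

208.33 damage


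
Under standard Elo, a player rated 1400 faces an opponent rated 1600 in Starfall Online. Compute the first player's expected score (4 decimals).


Elo expected score: Ea = 1/(1 + 10^((Rb-Ra)/400))
Rb - Ra = 1600 - 1400 = 200
(Rb-Ra)/400 = 200/400 = 0.5
10^0.5 = 3.162278
Ea = 1/(1 + 3.162278) = 1/4.162278 = 0.2403

0.2403


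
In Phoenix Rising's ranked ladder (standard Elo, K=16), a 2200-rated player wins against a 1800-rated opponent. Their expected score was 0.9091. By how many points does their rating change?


Elo update: delta = K * (S - Ea), where S = 1 (wins)
S - Ea = 1 - 0.9091 = 0.0909
Rating change = 16 * 0.0909
= 1.45

1.45 rating points


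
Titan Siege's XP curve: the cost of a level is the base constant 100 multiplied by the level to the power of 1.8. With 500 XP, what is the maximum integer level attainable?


XP = 100 * level^1.8, so level = (XP / 100)^(1/1.8)
= (500 / 100)^(1/1.8)
= 5.0^0.5556
= 2.4452
Floor: level = 2

level 2


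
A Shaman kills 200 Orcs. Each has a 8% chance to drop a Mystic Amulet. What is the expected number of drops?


Expected drops = kills * (drop_rate / 100)
= 200 * (8 / 100)
= 200 * 0.08
= 16.0

16.0 drops


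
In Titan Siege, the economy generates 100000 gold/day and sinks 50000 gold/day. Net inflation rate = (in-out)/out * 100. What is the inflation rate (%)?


Net gold = 100000 - 50000 = 50000
Inflation rate = net / sunk * 100 = 50000 / 50000 * 100
= 1.0 * 100
= 100.00%

100.00%


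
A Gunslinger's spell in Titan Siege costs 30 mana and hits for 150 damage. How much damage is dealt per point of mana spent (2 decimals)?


Efficiency = damage / mana
= 150 / 30
= 5.00

5.00 dmg/mana


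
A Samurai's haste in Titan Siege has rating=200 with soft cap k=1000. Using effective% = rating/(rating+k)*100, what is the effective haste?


effective% = rating / (rating + k) * 100
= 200 / (200 + 1000) * 100
= 200 / 1200 * 100
= 0.166667 * 100
= 16.67%

16.67%


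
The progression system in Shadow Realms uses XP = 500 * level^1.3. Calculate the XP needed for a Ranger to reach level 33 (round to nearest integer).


XP = 500 * level^1.3
Substitute level = 33:
XP = 500 * 33^1.3
= 500 * 94.2037
= 47102

47102 XP


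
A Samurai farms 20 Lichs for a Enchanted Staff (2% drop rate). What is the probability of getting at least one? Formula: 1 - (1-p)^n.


P(at least one) = 1 - P(none) = 1 - (1-p)^n
p = 2/100 = 0.02
1 - p = 0.98
(1 - p)^20 = 0.98^20 = 0.667608
P(at least one) = 1 - 0.667608 = 0.3324

0.3324


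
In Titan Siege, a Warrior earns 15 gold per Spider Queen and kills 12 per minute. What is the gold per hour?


Gold per minute = 15 * 12 = 180
Gold per hour = 180 * 60 = 10800

10800 gold/hour


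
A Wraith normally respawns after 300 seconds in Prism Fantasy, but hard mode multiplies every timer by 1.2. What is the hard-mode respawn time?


Respawn time = base * multiplier
= 300 * 1.2
= 360.0 seconds

360.0 seconds


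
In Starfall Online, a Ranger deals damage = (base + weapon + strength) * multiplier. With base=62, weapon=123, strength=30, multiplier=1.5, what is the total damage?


Sum base + weapon + str = 62 + 123 + 30 = 215
Multiply by 1.5:
215 * 1.5 = 322.5

322.5 damage


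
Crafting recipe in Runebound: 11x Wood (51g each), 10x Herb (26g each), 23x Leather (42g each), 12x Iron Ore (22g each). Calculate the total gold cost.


Cost breakdown:
  Wood: 11 * 51 = 561
  Herb: 10 * 26 = 260
  Leather: 23 * 42 = 966
  Iron Ore: 12 * 22 = 264
Total = 561 + 260 + 966 + 264 = 2051

2051 gold


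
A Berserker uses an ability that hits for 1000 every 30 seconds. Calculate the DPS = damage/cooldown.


DPS = damage / cooldown
= 1000 / 30
= 33.33

33.33 DPS


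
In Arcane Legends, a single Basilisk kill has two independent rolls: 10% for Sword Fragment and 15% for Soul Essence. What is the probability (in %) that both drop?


For independent events, P(both) = P(A) * P(B)
= 10% * 15%
= 150 / 100 %
= 1.5%

1.5%


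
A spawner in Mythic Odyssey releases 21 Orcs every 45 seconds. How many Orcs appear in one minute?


Spawns per minute = count * (60 / interval)
= 21 * (60 / 45)
= 21 * 1.3333
= 28.0

28.0 per minute


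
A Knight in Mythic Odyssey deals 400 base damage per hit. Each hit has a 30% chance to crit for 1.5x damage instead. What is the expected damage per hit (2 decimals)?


E[dmg] = base * (1 + crit_chance * (crit_mult - 1))
cc as decimal = 30/100 = 0.3
cm - 1 = 1.5 - 1 = 0.5
Bonus factor = 0.3 * 0.5 = 0.15
Total multiplier = 1 + 0.15 = 1.15
Expected damage = 400 * 1.15 = 460.00

460.00 damage


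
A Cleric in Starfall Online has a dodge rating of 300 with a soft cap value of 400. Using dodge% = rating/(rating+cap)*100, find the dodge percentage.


dodge% = 300 / (300 + 400) * 100
= 300 / 700 * 100
= 0.428571 * 100
= 42.86%

42.86%


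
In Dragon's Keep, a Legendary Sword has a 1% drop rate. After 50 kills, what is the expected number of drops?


Expected drops = kills * (drop_rate / 100)
= 50 * (1 / 100)
= 50 * 0.01
= 0.5

0.5 drops


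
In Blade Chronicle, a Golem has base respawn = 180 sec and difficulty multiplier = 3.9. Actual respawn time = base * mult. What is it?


Respawn time = base * multiplier
= 180 * 3.9
= 702.0 seconds

702.0 seconds


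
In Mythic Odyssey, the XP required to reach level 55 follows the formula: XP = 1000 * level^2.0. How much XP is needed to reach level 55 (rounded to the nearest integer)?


XP = 1000 * level^2.0
Substitute level = 55:
XP = 1000 * 55^2.0
= 1000 * 3025.0
= 3025000

3025000 XP


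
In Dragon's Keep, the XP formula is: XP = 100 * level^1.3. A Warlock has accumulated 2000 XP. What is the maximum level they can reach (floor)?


XP = 100 * level^1.3, so level = (XP / 100)^(1/1.3)
= (2000 / 100)^(1/1.3)
= 20.0^0.7692
= 10.0183
Floor: level = 10

level 10


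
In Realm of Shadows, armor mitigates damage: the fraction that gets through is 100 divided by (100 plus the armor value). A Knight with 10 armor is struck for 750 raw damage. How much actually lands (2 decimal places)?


actual = 750 * 100 / (100 + 10)
= 750 * 100 / 110
= 75000 / 110
= 681.82

681.82 damage


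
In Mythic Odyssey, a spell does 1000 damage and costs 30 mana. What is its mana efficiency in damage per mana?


Efficiency = damage / mana
= 1000 / 30
= 33.33

33.33 dmg/mana


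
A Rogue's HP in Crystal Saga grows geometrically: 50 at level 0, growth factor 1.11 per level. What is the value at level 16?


value = base * growth^level
= 50 * 1.11^16
= 50 * 5.310894
= 265.54

265.54 HP


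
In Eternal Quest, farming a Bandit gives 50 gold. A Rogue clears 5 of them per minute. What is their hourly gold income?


Gold per minute = 50 * 5 = 250
Gold per hour = 250 * 60 = 15000

15000 gold/hour


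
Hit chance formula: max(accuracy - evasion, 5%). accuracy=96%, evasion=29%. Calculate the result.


accuracy - evasion = 96 - 29 = 67
Apply floor: max(67, 5) = 67
Hit chance = 67%

67%


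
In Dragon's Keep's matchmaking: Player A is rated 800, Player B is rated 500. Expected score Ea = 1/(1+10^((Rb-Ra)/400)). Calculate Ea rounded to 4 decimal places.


Elo expected score: Ea = 1/(1 + 10^((Rb-Ra)/400))
Rb - Ra = 500 - 800 = -300
(Rb-Ra)/400 = -300/400 = -0.75
10^-0.75 = 0.177828
Ea = 1/(1 + 0.177828) = 1/1.177828 = 0.8490

0.8490


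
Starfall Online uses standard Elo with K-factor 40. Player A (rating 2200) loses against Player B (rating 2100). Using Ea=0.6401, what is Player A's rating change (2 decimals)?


Elo update: delta = K * (S - Ea), where S = 0 (loses)
S - Ea = 0 - 0.6401 = -0.6401
Rating change = 40 * -0.6401
= -25.60

-25.60 rating points


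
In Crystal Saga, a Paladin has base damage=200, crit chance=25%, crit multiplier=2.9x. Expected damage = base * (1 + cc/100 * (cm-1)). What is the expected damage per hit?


E[dmg] = base * (1 + crit_chance * (crit_mult - 1))
cc as decimal = 25/100 = 0.25
cm - 1 = 2.9 - 1 = 1.9
Bonus factor = 0.25 * 1.9 = 0.475
Total multiplier = 1 + 0.475 = 1.475
Expected damage = 200 * 1.475 = 295.00

295.00 damage


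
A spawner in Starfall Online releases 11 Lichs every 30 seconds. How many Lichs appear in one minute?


Spawns per minute = count * (60 / interval)
= 11 * (60 / 30)
= 11 * 2.0
= 22.0

22.0 per minute


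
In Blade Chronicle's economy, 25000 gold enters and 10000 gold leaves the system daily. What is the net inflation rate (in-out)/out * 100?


Net gold = 25000 - 10000 = 15000
Inflation rate = net / sunk * 100 = 15000 / 10000 * 100
= 1.5 * 100
= 150.00%

150.00%


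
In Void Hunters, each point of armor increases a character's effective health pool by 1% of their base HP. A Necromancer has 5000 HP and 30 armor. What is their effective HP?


EHP = 5000 * (1 + 30/100)
= 5000 * (1 + 0.3)
= 5000 * 1.3
= 6500.0

6500.0 EHP


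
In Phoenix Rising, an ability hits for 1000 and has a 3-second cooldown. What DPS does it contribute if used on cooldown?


DPS = damage / cooldown
= 1000 / 3
= 333.33

333.33 DPS


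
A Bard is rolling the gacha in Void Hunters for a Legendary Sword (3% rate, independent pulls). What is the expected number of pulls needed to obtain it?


Expected pulls for a geometric distribution = 1/p = 100 / rate%
= 100 / 3
= 33.33

33.33 pulls


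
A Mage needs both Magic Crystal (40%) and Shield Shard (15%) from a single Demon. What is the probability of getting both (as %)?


For independent events, P(both) = P(A) * P(B)
= 40% * 15%
= 600 / 100 %
= 6.0%

6.0%


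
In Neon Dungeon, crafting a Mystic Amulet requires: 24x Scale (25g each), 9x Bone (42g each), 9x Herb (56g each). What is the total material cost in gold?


Cost breakdown:
  Scale: 24 * 25 = 600
  Bone: 9 * 42 = 378
  Herb: 9 * 56 = 504
Total = 600 + 378 + 504 = 1482

1482 gold


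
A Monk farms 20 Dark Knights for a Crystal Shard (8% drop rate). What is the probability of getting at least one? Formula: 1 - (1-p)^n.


P(at least one) = 1 - P(none) = 1 - (1-p)^n
p = 8/100 = 0.08
1 - p = 0.92
(1 - p)^20 = 0.92^20 = 0.188693
P(at least one) = 1 - 0.188693 = 0.8113

0.8113


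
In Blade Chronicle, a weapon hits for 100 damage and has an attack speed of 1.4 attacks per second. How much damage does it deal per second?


DPS = damage * attack_speed
= 100 * 1.4
= 140.0

140.0 DPS


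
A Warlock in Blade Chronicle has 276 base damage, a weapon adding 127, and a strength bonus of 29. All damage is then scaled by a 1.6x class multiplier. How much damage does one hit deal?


Sum base + weapon + str = 276 + 127 + 29 = 432
Multiply by 1.6:
432 * 1.6 = 691.2

691.2 damage


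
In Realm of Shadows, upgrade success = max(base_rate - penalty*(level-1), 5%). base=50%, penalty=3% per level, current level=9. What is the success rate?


raw_rate = 50 - 3 * (9 - 1)
= 50 - 3 * 8
= 50 - 24
= 26
Apply floor: max(26, 5) = 26%

26%


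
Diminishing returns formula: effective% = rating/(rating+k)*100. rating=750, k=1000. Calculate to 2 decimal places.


effective% = rating / (rating + k) * 100
= 750 / (750 + 1000) * 100
= 750 / 1750 * 100
= 0.428571 * 100
= 42.86%

42.86%


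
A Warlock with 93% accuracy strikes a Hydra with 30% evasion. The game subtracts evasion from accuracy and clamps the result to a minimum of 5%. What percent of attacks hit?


accuracy - evasion = 93 - 30 = 63
Apply floor: max(63, 5) = 63
Hit chance = 63%

63%


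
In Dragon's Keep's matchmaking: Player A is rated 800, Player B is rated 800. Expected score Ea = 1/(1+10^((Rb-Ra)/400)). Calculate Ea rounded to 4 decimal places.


Elo expected score: Ea = 1/(1 + 10^((Rb-Ra)/400))
Rb - Ra = 800 - 800 = 0
(Rb-Ra)/400 = 0/400 = 0.0
10^0.0 = 1.0
Ea = 1/(1 + 1.0) = 1/2.0 = 0.5000

0.5000


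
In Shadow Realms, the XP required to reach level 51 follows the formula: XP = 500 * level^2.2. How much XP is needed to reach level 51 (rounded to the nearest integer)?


XP = 500 * level^2.2
Substitute level = 51:
XP = 500 * 51^2.2
= 500 * 5710.2403
= 2855120

2855120 XP


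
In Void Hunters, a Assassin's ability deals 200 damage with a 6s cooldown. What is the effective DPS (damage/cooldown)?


DPS = damage / cooldown
= 200 / 6
= 33.33

33.33 DPS


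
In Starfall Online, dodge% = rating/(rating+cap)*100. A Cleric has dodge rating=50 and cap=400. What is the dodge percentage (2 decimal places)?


dodge% = 50 / (50 + 400) * 100
= 50 / 450 * 100
= 0.111111 * 100
= 11.11%

11.11%


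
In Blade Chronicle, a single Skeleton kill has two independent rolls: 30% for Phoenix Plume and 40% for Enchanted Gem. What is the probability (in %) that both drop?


For independent events, P(both) = P(A) * P(B)
= 30% * 40%
= 1200 / 100 %
= 12.0%

12.0%


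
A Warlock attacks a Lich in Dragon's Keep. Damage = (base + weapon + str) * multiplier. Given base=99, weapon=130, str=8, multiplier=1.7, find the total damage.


Sum base + weapon + str = 99 + 130 + 8 = 237
Multiply by 1.7:
237 * 1.7 = 402.9

402.9 damage


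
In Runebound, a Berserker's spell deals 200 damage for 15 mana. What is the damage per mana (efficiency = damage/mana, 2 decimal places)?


Efficiency = damage / mana
= 200 / 15
= 13.33

13.33 dmg/mana


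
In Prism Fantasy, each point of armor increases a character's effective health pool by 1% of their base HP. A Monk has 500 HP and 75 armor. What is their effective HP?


EHP = 500 * (1 + 75/100)
= 500 * (1 + 0.75)
= 500 * 1.75
= 875.0

875.0 EHP


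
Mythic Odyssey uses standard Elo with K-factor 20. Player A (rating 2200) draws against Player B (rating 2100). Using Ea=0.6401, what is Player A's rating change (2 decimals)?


Elo update: delta = K * (S - Ea), where S = 0.5 (draws)
S - Ea = 0.5 - 0.6401 = -0.1401
Rating change = 20 * -0.1401
= -2.80

-2.80 rating points


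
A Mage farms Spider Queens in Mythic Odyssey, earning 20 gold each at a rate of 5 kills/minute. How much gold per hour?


Gold per minute = 20 * 5 = 100
Gold per hour = 100 * 60 = 6000

6000 gold/hour


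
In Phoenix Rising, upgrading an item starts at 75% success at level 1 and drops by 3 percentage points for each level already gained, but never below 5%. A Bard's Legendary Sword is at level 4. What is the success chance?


raw_rate = 75 - 3 * (4 - 1)
= 75 - 3 * 3
= 75 - 9
= 66
Apply floor: max(66, 5) = 66%

66%


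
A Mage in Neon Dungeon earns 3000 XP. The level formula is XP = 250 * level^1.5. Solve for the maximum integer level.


XP = 250 * level^1.5, so level = (XP / 250)^(1/1.5)
= (3000 / 250)^(1/1.5)
= 12.0^0.6667
= 5.2415
Floor: level = 5

level 5


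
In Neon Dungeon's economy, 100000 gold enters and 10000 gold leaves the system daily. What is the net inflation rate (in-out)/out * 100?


Net gold = 100000 - 10000 = 90000
Inflation rate = net / sunk * 100 = 90000 / 10000 * 100
= 9.0 * 100
= 900.00%

900.00%


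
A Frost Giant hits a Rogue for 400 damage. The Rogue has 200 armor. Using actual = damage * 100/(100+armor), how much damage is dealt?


actual = 400 * 100 / (100 + 200)
= 400 * 100 / 300
= 40000 / 300
= 133.33

133.33 damage


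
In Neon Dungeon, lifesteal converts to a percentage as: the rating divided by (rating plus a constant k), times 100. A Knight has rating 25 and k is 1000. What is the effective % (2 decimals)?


effective% = rating / (rating + k) * 100
= 25 / (25 + 1000) * 100
= 25 / 1025 * 100
= 0.02439 * 100
= 2.44%

2.44%


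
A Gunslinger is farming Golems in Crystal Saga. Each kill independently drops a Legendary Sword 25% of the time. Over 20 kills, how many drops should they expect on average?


Expected drops = kills * (drop_rate / 100)
= 20 * (25 / 100)
= 20 * 0.25
= 5.0

5.0 drops


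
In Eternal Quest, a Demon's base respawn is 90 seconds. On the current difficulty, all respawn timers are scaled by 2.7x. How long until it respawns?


Respawn time = base * multiplier
= 90 * 2.7
= 243.0 seconds

243.0 seconds


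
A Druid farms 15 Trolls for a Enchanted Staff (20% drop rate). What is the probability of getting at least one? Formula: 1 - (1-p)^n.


P(at least one) = 1 - P(none) = 1 - (1-p)^n
p = 20/100 = 0.2
1 - p = 0.8
(1 - p)^15 = 0.8^15 = 0.035184
P(at least one) = 1 - 0.035184 = 0.9648

0.9648


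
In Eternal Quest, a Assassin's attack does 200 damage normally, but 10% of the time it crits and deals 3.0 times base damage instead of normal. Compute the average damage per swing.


E[dmg] = base * (1 + crit_chance * (crit_mult - 1))
cc as decimal = 10/100 = 0.1
cm - 1 = 3.0 - 1 = 2.0
Bonus factor = 0.1 * 2.0 = 0.2
Total multiplier = 1 + 0.2 = 1.2
Expected damage = 200 * 1.2 = 240.00

240.00 damage


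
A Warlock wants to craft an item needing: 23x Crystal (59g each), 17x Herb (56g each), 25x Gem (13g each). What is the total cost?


Cost breakdown:
  Crystal: 23 * 59 = 1357
  Herb: 17 * 56 = 952
  Gem: 25 * 13 = 325
Total = 1357 + 952 + 325 = 2634

2634 gold


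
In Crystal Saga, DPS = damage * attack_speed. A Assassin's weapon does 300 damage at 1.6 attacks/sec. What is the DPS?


DPS = damage * attack_speed
= 300 * 1.6
= 480.0

480.0 DPS


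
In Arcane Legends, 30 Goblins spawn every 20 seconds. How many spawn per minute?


Spawns per minute = count * (60 / interval)
= 30 * (60 / 20)
= 30 * 3.0
= 90.0

90.0 per minute


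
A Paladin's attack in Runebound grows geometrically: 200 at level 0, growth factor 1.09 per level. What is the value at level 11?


value = base * growth^level
= 200 * 1.09^11
= 200 * 2.580426
= 516.09

516.09 attack


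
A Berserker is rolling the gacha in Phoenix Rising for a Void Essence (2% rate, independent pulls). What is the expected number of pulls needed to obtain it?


Expected pulls for a geometric distribution = 1/p = 100 / rate%
= 100 / 2
= 50.0

50.0 pulls


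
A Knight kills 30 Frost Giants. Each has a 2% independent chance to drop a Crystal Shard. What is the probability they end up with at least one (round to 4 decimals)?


P(at least one) = 1 - P(none) = 1 - (1-p)^n
p = 2/100 = 0.02
1 - p = 0.98
(1 - p)^30 = 0.98^30 = 0.545484
P(at least one) = 1 - 0.545484 = 0.4545

0.4545


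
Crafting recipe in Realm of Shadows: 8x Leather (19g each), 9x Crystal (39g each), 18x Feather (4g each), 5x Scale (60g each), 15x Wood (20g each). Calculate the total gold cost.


Cost breakdown:
  Leather: 8 * 19 = 152
  Crystal: 9 * 39 = 351
  Feather: 18 * 4 = 72
  Scale: 5 * 60 = 300
  Wood: 15 * 20 = 300
Total = 152 + 351 + 72 + 300 + 300 = 1175

1175 gold


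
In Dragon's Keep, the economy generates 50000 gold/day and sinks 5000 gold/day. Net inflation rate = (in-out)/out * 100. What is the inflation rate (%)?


Net gold = 50000 - 5000 = 45000
Inflation rate = net / sunk * 100 = 45000 / 5000 * 100
= 9.0 * 100
= 900.00%

900.00%


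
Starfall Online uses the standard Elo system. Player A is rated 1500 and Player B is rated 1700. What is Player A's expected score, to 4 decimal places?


Elo expected score: Ea = 1/(1 + 10^((Rb-Ra)/400))
Rb - Ra = 1700 - 1500 = 200
(Rb-Ra)/400 = 200/400 = 0.5
10^0.5 = 3.162278
Ea = 1/(1 + 3.162278) = 1/4.162278 = 0.2403

0.2403
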